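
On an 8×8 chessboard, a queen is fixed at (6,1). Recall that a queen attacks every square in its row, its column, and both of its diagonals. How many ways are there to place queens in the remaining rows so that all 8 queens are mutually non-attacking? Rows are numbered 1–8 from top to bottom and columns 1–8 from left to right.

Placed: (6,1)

16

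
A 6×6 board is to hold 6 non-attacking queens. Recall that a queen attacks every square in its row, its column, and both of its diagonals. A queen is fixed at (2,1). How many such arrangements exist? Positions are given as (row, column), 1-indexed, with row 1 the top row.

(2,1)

Branch on row 1: col 3 → 0; col 4 → 1; col 5 → 0; col 6 → 0.
Sum: 0 + 1 + 0 + 0 = 1.

1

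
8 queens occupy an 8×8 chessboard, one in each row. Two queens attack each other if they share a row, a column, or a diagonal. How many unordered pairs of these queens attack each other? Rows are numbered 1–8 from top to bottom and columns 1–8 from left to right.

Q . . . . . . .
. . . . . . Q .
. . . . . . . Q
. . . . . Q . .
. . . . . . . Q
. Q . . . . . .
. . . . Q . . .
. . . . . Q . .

4

Same column: (3,8)–(5,8) (column 8); (4,6)–(8,6) (column 6).
Same diagonal: (2,7)–(3,8) (|2−3| = |7−8| = 1); (7,5)–(8,6) (|7−8| = |5−6| = 1).
Total attacking pairs: 4.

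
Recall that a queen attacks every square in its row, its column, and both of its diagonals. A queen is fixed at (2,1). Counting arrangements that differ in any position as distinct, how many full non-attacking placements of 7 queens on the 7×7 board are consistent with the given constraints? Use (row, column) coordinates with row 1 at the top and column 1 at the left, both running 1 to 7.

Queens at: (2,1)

7

Branch on row 1: col 3 → 2; col 4 → 2; col 5 → 2; col 6 → 1; col 7 → 0.
Sum: 2 + 2 + 2 + 1 + 0 = 7.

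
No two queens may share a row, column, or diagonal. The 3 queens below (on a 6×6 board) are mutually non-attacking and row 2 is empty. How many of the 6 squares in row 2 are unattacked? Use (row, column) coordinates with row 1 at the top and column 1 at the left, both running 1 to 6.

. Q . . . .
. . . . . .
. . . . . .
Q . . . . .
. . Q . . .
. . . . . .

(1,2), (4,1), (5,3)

(1,2) attacks row 2 at column 2 and diagonals 1, 3.
(4,1) attacks row 2 at column 1 and diagonals 3.
(5,3) attacks row 2 at column 3 and diagonals 6.
Attacked columns: {1, 2, 3, 6}. Safe: {4, 5}.

2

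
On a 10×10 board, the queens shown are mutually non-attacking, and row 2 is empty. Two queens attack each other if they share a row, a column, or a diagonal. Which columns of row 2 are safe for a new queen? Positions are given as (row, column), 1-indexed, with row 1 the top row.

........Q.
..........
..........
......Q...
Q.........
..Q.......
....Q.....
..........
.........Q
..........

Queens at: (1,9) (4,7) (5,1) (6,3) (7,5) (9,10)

columns 2, 6

(1,9) attacks row 2 at column 9 and diagonals 8, 10.
(4,7) attacks row 2 at column 7 and diagonals 5, 9.
(5,1) attacks row 2 at column 1 and diagonals 4.
(6,3) attacks row 2 at column 3 and diagonals 7.
(7,5) attacks row 2 at column 5 and diagonals 10.
(9,10) attacks row 2 at column 10 and diagonals 3.
Attacked columns: {1, 3, 4, 5, 7, 8, 9, 10}. Safe: {2, 6}.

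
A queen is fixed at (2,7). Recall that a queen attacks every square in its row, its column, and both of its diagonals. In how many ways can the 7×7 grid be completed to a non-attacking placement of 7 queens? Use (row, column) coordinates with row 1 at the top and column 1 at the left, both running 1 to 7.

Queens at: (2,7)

Branch on row 1: col 1 → 0; col 2 → 1; col 3 → 2; col 4 → 2; col 5 → 2.
Sum: 0 + 1 + 2 + 2 + 2 = 7.

7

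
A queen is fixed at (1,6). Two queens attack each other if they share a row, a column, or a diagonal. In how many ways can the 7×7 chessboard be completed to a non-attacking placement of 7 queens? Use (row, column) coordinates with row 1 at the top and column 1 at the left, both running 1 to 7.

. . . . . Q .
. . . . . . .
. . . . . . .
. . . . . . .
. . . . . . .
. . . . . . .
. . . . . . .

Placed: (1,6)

7

Branch on row 2: col 1 → 1; col 2 → 1; col 3 → 3; col 4 → 2.
Sum: 1 + 1 + 3 + 2 = 7.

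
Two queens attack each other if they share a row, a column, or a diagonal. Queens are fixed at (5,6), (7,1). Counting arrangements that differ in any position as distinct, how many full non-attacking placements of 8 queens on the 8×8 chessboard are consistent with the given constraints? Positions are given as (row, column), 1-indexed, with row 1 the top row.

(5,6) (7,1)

2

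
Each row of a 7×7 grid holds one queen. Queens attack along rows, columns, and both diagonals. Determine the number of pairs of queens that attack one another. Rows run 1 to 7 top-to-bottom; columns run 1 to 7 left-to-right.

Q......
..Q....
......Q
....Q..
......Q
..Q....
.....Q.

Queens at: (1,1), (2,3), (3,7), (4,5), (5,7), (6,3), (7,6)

4

Same column: (2,3)–(6,3) (column 3); (3,7)–(5,7) (column 7).
Same diagonal: (2,3)–(4,5) (|2−4| = |3−5| = 2); (4,5)–(6,3) (|4−6| = |5−3| = 2).
Total attacking pairs: 4.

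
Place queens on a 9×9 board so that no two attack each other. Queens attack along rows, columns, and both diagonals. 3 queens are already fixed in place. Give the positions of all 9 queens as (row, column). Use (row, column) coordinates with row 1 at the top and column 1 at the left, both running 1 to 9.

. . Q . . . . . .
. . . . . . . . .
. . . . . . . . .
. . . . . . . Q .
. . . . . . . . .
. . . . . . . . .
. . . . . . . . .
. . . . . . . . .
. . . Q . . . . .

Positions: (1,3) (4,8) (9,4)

(1,3) (2,7) (3,2) (4,8) (5,5) (6,9) (7,1) (8,6) (9,4)

Row 2: attacked by (1,3)→{2,3,4}; (4,8)→{6,8}; (9,4)→{4}. Safe: 1, 5, 7, 9. Place at column 7.
Row 3: attacked by (1,3)→{1,3,5}; (2,7)→{6,7,8}; (4,8)→{7,8,9}; (9,4)→{4}. Safe: 2. Place at column 2.
Row 5: attacked by (1,3)→{3,7}; (2,7)→{4,7}; (3,2)→{2,4}; (4,8)→{7,8,9}; (9,4)→{4,8}. Safe: 1, 5, 6. Place at column 5.
Row 6: attacked by (1,3)→{3,8}; (2,7)→{3,7}; (3,2)→{2,5}; (4,8)→{6,8}; (5,5)→{4,5,6}; (9,4)→{1,4,7}. Safe: 9. Place at column 9.
Row 7: attacked by (1,3)→{3,9}; (2,7)→{2,7}; (3,2)→{2,6}; (4,8)→{5,8}; (5,5)→{3,5,7}; (6,9)→{8,9}; (9,4)→{2,4,6}. Safe: 1. Place at column 1.
Row 8: attacked by (1,3)→{3}; (2,7)→{1,7}; (3,2)→{2,7}; (4,8)→{4,8}; (5,5)→{2,5,8}; (6,9)→{7,9}; (7,1)→{1,2}; (9,4)→{3,4,5}. Safe: 6. Place at column 6.
Columns [3, 7, 2, 8, 5, 9, 1, 6, 4], r−c [-2, -5, 1, -4, 0, -3, 6, 2, 5], r+c [4, 9, 5, 12, 10, 15, 8, 14, 13] are all distinct, so no two queens attack.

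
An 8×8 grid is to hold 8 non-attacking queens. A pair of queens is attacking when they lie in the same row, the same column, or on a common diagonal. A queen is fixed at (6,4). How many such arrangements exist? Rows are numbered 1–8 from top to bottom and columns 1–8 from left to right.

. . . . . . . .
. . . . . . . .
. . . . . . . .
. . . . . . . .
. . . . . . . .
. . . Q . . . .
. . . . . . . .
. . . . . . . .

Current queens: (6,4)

12

Branch on row 1: col 1 → 2; col 2 → 2; col 3 → 3; col 5 → 1; col 6 → 2; col 7 → 2; col 8 → 0.
Sum: 2 + 2 + 3 + 1 + 2 + 2 + 0 = 12.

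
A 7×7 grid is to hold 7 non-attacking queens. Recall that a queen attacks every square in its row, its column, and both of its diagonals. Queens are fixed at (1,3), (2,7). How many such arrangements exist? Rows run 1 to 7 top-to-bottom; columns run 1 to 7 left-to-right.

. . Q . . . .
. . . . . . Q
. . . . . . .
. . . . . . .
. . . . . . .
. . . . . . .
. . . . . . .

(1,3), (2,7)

Branch on row 3: col 2 → 1; col 4 → 1.
Sum: 1 + 1 = 2.

2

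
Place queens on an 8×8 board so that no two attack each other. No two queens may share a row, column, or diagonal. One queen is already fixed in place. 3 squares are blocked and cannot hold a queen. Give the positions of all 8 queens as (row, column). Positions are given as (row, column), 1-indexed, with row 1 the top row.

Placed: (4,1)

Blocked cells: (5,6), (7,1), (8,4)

(1,7) (2,2) (3,4) (4,1) (5,8) (6,5) (7,3) (8,6)

Row 1: attacked by (4,1)→{1,4}. Safe: 2, 3, 5, 6, 7, 8. Place at column 7.
Row 2: attacked by (1,7)→{6,7,8}; (4,1)→{1,3}. Safe: 2, 4, 5. Place at column 2.
Row 3: attacked by (1,7)→{5,7}; (2,2)→{1,2,3}; (4,1)→{1,2}. Safe: 4, 6, 8. Place at column 4.
Row 5: attacked by (1,7)→{3,7}; (2,2)→{2,5}; (3,4)→{2,4,6}; (4,1)→{1,2}. Blocked: 6. Safe: 8. Place at column 8.
Row 6: attacked by (1,7)→{2,7}; (2,2)→{2,6}; (3,4)→{1,4,7}; (4,1)→{1,3}; (5,8)→{7,8}. Safe: 5. Place at column 5.
Row 7: attacked by (1,7)→{1,7}; (2,2)→{2,7}; (3,4)→{4,8}; (4,1)→{1,4}; (5,8)→{6,8}; (6,5)→{4,5,6}. Blocked: 1. Safe: 3. Place at column 3.
Row 8: attacked by (1,7)→{7}; (2,2)→{2,8}; (3,4)→{4}; (4,1)→{1,5}; (5,8)→{5,8}; (6,5)→{3,5,7}; (7,3)→{2,3,4}. Blocked: 4. Safe: 6. Place at column 6.
Columns [7, 2, 4, 1, 8, 5, 3, 6], r−c [-6, 0, -1, 3, -3, 1, 4, 2], r+c [8, 4, 7, 5, 13, 11, 10, 14] are all distinct, so no two queens attack.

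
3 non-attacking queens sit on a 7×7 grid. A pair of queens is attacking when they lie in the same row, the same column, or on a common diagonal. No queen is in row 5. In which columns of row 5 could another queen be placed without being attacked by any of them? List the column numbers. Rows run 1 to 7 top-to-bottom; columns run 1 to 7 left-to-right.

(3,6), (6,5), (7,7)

(3,6) attacks row 5 at column 6 and diagonals 4.
(6,5) attacks row 5 at column 5 and diagonals 4, 6.
(7,7) attacks row 5 at column 7 and diagonals 5.
Attacked columns: {4, 5, 6, 7}. Safe: {1, 2, 3}.

columns 1, 2, 3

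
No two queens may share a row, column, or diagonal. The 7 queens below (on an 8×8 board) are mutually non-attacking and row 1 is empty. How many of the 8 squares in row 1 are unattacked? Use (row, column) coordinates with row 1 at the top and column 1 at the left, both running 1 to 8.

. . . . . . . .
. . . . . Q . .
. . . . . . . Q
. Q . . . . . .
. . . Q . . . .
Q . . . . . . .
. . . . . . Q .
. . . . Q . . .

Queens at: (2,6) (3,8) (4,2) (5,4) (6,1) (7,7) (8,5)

1

(2,6) attacks row 1 at column 6 and diagonals 5, 7.
(3,8) attacks row 1 at column 8 and diagonals 6.
(4,2) attacks row 1 at column 2 and diagonals 5.
(5,4) attacks row 1 at column 4 and diagonals 8.
(6,1) attacks row 1 at column 1 and diagonals 6.
(7,7) attacks row 1 at column 7 and diagonals 1.
(8,5) attacks row 1 at column 5.
Attacked columns: {1, 2, 4, 5, 6, 7, 8}. Safe: {3}.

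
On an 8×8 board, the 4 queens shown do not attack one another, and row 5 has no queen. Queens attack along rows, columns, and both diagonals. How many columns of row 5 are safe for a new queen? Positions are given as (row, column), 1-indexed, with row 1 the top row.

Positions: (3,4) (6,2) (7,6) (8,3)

2

(3,4) attacks row 5 at column 4 and diagonals 2, 6.
(6,2) attacks row 5 at column 2 and diagonals 1, 3.
(7,6) attacks row 5 at column 6 and diagonals 4, 8.
(8,3) attacks row 5 at column 3 and diagonals 6.
Attacked columns: {1, 2, 3, 4, 6, 8}. Safe: {5, 7}.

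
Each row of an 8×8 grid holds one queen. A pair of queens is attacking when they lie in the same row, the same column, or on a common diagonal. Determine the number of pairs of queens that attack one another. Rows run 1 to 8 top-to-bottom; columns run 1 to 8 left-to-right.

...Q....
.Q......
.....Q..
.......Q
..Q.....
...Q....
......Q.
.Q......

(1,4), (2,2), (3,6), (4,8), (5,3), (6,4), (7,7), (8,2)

6

Same column: (1,4)–(6,4) (column 4); (2,2)–(8,2) (column 2).
Same diagonal: (1,4)–(3,6) (|1−3| = |4−6| = 2); (2,2)–(7,7) (|2−7| = |2−7| = 5); (5,3)–(6,4) (|5−6| = |3−4| = 1); (6,4)–(8,2) (|6−8| = |4−2| = 2).
Total attacking pairs: 6.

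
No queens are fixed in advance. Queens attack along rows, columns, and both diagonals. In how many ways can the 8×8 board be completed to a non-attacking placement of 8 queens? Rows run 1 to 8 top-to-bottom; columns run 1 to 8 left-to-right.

92

Branch on row 1: col 1 → 4; col 2 → 8; col 3 → 16; col 4 → 18; col 5 → 18; col 6 → 16; col 7 → 8; col 8 → 4.
Sum: 4 + 8 + 16 + 18 + 18 + 16 + 8 + 4 = 92.
(This is the classic 8-queens count.)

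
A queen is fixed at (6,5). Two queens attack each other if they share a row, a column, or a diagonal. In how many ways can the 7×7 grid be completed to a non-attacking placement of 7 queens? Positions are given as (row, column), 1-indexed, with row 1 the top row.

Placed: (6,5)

Branch on row 1: col 1 → 1; col 2 → 1; col 3 → 0; col 4 → 1; col 6 → 3; col 7 → 0.
Sum: 1 + 1 + 0 + 1 + 3 + 0 = 6.

6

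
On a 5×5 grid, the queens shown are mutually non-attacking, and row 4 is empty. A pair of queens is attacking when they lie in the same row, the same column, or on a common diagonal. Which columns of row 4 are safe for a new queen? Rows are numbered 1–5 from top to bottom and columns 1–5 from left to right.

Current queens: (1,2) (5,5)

(1,2) attacks row 4 at column 2 and diagonals 5.
(5,5) attacks row 4 at column 5 and diagonals 4.
Attacked columns: {2, 4, 5}. Safe: {1, 3}.

columns 1, 3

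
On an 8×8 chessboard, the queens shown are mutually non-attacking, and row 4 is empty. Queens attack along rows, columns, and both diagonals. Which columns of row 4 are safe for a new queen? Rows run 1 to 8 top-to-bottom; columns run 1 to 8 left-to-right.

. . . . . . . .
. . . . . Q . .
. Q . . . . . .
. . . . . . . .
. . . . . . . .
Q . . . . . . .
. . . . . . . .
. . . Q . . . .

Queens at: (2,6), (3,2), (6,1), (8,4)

columns 5, 7

(2,6) attacks row 4 at column 6 and diagonals 4, 8.
(3,2) attacks row 4 at column 2 and diagonals 1, 3.
(6,1) attacks row 4 at column 1 and diagonals 3.
(8,4) attacks row 4 at column 4 and diagonals 8.
Attacked columns: {1, 2, 3, 4, 6, 8}. Safe: {5, 7}.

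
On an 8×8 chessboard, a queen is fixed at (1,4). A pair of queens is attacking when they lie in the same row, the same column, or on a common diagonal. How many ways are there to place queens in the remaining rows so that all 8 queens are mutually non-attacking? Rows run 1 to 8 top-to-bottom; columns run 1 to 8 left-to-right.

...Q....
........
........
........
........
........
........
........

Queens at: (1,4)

Branch on row 2: col 1 → 2; col 2 → 6; col 6 → 3; col 7 → 4; col 8 → 3.
Sum: 2 + 6 + 3 + 4 + 3 = 18.

18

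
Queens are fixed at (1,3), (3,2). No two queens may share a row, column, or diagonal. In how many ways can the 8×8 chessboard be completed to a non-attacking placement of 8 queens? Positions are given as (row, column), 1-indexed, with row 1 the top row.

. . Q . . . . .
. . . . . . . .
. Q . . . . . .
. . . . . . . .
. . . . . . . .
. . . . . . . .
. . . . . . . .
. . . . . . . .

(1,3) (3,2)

7

Branch on row 2: col 5 → 2; col 6 → 3; col 7 → 2; col 8 → 0.
Sum: 2 + 3 + 2 + 0 = 7.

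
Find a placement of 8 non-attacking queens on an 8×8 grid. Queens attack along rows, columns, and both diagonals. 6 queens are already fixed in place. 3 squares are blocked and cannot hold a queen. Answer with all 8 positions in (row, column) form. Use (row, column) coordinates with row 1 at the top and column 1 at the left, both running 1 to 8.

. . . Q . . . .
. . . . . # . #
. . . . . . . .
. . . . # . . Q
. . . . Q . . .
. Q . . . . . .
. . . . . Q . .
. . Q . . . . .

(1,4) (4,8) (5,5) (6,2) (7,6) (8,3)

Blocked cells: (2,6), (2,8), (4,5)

Row 2: attacked by (1,4)→{3,4,5}; (4,8)→{6,8}; (5,5)→{2,5,8}; (6,2)→{2,6}; (7,6)→{1,6}; (8,3)→{3}. Blocked: 6,8. Safe: 7. Place at column 7.
Row 3: attacked by (1,4)→{2,4,6}; (2,7)→{6,7,8}; (4,8)→{7,8}; (5,5)→{3,5,7}; (6,2)→{2,5}; (7,6)→{2,6}; (8,3)→{3,8}. Safe: 1. Place at column 1.
Columns [4, 7, 1, 8, 5, 2, 6, 3], r−c [-3, -5, 2, -4, 0, 4, 1, 5], r+c [5, 9, 4, 12, 10, 8, 13, 11] are all distinct, so no two queens attack.

(1,4) (2,7) (3,1) (4,8) (5,5) (6,2) (7,6) (8,3)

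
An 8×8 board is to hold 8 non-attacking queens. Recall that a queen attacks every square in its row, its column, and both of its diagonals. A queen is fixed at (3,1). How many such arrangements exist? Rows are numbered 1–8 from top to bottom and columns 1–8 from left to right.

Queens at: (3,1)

16

Branch on row 1: col 2 → 1; col 4 → 4; col 5 → 4; col 6 → 4; col 7 → 1; col 8 → 2.
Sum: 1 + 4 + 4 + 4 + 1 + 2 = 16.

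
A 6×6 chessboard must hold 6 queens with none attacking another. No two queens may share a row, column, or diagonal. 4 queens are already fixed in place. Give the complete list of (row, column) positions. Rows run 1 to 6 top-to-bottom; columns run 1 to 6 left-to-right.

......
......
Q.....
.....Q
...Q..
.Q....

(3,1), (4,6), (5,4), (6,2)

Row 1: attacked by (3,1)→{1,3}; (4,6)→{3,6}; (5,4)→{4}; (6,2)→{2}. Safe: 5. Place at column 5.
Row 2: attacked by (1,5)→{4,5,6}; (3,1)→{1,2}; (4,6)→{4,6}; (5,4)→{1,4}; (6,2)→{2,6}. Safe: 3. Place at column 3.
Columns [5, 3, 1, 6, 4, 2], r−c [-4, -1, 2, -2, 1, 4], r+c [6, 5, 4, 10, 9, 8] are all distinct, so no two queens attack.

(1,5) (2,3) (3,1) (4,6) (5,4) (6,2)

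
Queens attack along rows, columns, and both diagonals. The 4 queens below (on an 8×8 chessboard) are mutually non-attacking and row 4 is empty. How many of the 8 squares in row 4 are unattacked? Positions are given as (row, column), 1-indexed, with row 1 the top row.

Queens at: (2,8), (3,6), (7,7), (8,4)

3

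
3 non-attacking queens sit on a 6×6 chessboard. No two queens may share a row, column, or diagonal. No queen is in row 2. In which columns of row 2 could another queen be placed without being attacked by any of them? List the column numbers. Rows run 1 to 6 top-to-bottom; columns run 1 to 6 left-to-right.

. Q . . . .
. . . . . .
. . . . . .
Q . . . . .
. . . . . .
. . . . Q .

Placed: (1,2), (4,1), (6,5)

columns 4, 6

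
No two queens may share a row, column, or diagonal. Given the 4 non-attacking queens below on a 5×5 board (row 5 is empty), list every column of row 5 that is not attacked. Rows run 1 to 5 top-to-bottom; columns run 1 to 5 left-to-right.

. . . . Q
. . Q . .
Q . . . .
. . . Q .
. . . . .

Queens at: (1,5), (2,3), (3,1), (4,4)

(1,5) attacks row 5 at column 5 and diagonals 1.
(2,3) attacks row 5 at column 3.
(3,1) attacks row 5 at column 1 and diagonals 3.
(4,4) attacks row 5 at column 4 and diagonals 3, 5.
Attacked columns: {1, 3, 4, 5}. Safe: {2}.

columns 2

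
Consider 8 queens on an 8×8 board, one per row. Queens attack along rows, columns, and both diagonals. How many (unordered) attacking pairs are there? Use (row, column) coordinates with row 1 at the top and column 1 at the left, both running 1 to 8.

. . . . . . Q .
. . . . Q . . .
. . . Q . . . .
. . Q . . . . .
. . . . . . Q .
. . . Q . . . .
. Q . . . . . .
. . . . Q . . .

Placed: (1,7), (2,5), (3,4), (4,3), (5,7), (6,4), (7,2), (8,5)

Same column: (1,7)–(5,7) (column 7); (2,5)–(8,5) (column 5); (3,4)–(6,4) (column 4).
Same diagonal: (2,5)–(3,4) (|2−3| = |5−4| = 1); (2,5)–(4,3) (|2−4| = |5−3| = 2); (3,4)–(4,3) (|3−4| = |4−3| = 1).
Total attacking pairs: 6.

6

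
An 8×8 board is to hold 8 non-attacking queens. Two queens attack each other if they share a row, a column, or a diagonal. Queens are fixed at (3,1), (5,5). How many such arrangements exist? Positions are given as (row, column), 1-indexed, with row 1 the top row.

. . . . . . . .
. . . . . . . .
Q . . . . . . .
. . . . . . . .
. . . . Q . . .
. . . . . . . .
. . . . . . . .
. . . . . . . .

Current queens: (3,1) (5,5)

Branch on row 1: col 2 → 0; col 4 → 1; col 6 → 2; col 7 → 0; col 8 → 0.
Sum: 0 + 1 + 2 + 0 + 0 = 3.

3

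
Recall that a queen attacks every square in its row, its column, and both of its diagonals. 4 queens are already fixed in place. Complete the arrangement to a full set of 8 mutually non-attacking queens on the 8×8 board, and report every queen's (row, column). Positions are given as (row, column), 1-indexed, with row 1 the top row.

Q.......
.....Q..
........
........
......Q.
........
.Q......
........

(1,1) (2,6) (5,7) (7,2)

(1,1) (2,6) (3,8) (4,3) (5,7) (6,4) (7,2) (8,5)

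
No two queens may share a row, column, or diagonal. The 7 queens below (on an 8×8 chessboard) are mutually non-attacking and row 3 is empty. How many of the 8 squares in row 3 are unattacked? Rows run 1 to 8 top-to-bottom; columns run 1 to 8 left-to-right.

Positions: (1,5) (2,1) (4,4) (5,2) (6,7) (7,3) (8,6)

(1,5) attacks row 3 at column 5 and diagonals 3, 7.
(2,1) attacks row 3 at column 1 and diagonals 2.
(4,4) attacks row 3 at column 4 and diagonals 3, 5.
(5,2) attacks row 3 at column 2 and diagonals 4.
(6,7) attacks row 3 at column 7 and diagonals 4.
(7,3) attacks row 3 at column 3 and diagonals 7.
(8,6) attacks row 3 at column 6 and diagonals 1.
Attacked columns: {1, 2, 3, 4, 5, 6, 7}. Safe: {8}.

1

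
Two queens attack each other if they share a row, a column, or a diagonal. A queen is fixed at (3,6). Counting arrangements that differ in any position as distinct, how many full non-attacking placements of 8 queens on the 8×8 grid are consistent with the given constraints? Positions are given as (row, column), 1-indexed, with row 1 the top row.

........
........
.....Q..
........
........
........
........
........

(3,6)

Branch on row 1: col 1 → 0; col 2 → 2; col 3 → 0; col 5 → 1; col 7 → 1.
Sum: 0 + 2 + 0 + 1 + 1 = 4.

4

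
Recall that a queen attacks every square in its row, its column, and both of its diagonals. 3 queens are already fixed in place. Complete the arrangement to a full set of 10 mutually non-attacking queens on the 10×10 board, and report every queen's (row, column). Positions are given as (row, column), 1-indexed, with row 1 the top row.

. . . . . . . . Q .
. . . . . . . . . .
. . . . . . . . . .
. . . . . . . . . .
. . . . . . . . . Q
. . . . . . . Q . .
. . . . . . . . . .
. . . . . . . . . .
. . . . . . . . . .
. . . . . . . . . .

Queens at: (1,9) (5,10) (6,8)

(1,9) (2,1) (3,4) (4,7) (5,10) (6,8) (7,2) (8,5) (9,3) (10,6)

Row 2: attacked by (1,9)→{8,9,10}; (5,10)→{7,10}; (6,8)→{4,8}. Safe: 1, 2, 3, 5, 6. Place at column 1.
Row 3: attacked by (1,9)→{7,9}; (2,1)→{1,2}; (5,10)→{8,10}; (6,8)→{5,8}. Safe: 3, 4, 6. Place at column 4.
Row 4: attacked by (1,9)→{6,9}; (2,1)→{1,3}; (3,4)→{3,4,5}; (5,10)→{9,10}; (6,8)→{6,8,10}. Safe: 2, 7. Place at column 7.
Row 7: attacked by (1,9)→{3,9}; (2,1)→{1,6}; (3,4)→{4,8}; (4,7)→{4,7,10}; (5,10)→{8,10}; (6,8)→{7,8,9}. Safe: 2, 5. Place at column 2.
Row 8: attacked by (1,9)→{2,9}; (2,1)→{1,7}; (3,4)→{4,9}; (4,7)→{3,7}; (5,10)→{7,10}; (6,8)→{6,8,10}; (7,2)→{1,2,3}. Safe: 5. Place at column 5.
Row 9: attacked by (1,9)→{1,9}; (2,1)→{1,8}; (3,4)→{4,10}; (4,7)→{2,7}; (5,10)→{6,10}; (6,8)→{5,8}; (7,2)→{2,4}; (8,5)→{4,5,6}. Safe: 3. Place at column 3.
Row 10: attacked by (1,9)→{9}; (2,1)→{1,9}; (3,4)→{4}; (4,7)→{1,7}; (5,10)→{5,10}; (6,8)→{4,8}; (7,2)→{2,5}; (8,5)→{3,5,7}; (9,3)→{2,3,4}. Safe: 6. Place at column 6.
Columns [9, 1, 4, 7, 10, 8, 2, 5, 3, 6], r−c [-8, 1, -1, -3, -5, -2, 5, 3, 6, 4], r+c [10, 3, 7, 11, 15, 14, 9, 13, 12, 16] are all distinct, so no two queens attack.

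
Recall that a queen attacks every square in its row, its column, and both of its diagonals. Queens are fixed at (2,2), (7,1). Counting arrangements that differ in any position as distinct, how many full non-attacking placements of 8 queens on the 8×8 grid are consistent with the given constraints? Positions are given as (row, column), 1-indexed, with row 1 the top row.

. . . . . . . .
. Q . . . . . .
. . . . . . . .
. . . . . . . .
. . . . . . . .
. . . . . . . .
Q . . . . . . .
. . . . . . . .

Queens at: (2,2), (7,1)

2

Branch on row 1: col 4 → 1; col 5 → 1; col 6 → 0; col 8 → 0.
Sum: 1 + 1 + 0 + 0 = 2.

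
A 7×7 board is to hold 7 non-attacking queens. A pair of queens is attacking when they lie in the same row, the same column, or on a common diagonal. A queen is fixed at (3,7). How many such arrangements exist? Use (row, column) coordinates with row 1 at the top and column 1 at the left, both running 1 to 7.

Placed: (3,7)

Branch on row 1: col 1 → 1; col 2 → 1; col 3 → 1; col 4 → 1; col 6 → 2.
Sum: 1 + 1 + 1 + 1 + 2 = 6.

6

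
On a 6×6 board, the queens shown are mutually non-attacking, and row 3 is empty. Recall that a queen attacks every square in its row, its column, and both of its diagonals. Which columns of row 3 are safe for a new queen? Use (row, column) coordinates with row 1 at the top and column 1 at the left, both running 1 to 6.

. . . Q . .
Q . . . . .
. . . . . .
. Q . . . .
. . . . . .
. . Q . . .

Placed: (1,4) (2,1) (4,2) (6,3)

(1,4) attacks row 3 at column 4 and diagonals 2, 6.
(2,1) attacks row 3 at column 1 and diagonals 2.
(4,2) attacks row 3 at column 2 and diagonals 1, 3.
(6,3) attacks row 3 at column 3 and diagonals 6.
Attacked columns: {1, 2, 3, 4, 6}. Safe: {5}.

columns 5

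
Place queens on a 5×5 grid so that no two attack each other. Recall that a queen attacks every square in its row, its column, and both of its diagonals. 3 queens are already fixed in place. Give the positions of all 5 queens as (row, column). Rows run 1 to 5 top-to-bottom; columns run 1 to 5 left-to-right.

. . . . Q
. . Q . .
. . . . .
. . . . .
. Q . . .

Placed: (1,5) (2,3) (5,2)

Row 3: attacked by (1,5)→{3,5}; (2,3)→{2,3,4}; (5,2)→{2,4}. Safe: 1. Place at column 1.
Row 4: attacked by (1,5)→{2,5}; (2,3)→{1,3,5}; (3,1)→{1,2}; (5,2)→{1,2,3}. Safe: 4. Place at column 4.
Columns [5, 3, 1, 4, 2], r−c [-4, -1, 2, 0, 3], r+c [6, 5, 4, 8, 7] are all distinct, so no two queens attack.

(1,5) (2,3) (3,1) (4,4) (5,2)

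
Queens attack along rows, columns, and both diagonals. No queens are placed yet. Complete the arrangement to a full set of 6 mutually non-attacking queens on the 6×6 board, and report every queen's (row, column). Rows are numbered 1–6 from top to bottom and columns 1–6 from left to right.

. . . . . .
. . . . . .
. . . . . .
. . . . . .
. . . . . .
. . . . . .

(1,2) (2,4) (3,6) (4,1) (5,3) (6,5)

Row 1: Safe: 1, 2, 3, 4, 5, 6. Place at column 2.
Row 2: attacked by (1,2)→{1,2,3}. Safe: 4, 5, 6. Place at column 4.
Row 3: attacked by (1,2)→{2,4}; (2,4)→{3,4,5}. Safe: 1, 6. Place at column 6.
Row 4: attacked by (1,2)→{2,5}; (2,4)→{2,4,6}; (3,6)→{5,6}. Safe: 1, 3. Place at column 1.
Row 5: attacked by (1,2)→{2,6}; (2,4)→{1,4}; (3,6)→{4,6}; (4,1)→{1,2}. Safe: 3, 5. Place at column 3.
Row 6: attacked by (1,2)→{2}; (2,4)→{4}; (3,6)→{3,6}; (4,1)→{1,3}; (5,3)→{2,3,4}. Safe: 5. Place at column 5.
Columns [2, 4, 6, 1, 3, 5], r−c [-1, -2, -3, 3, 2, 1], r+c [3, 6, 9, 5, 8, 11] are all distinct, so no two queens attack.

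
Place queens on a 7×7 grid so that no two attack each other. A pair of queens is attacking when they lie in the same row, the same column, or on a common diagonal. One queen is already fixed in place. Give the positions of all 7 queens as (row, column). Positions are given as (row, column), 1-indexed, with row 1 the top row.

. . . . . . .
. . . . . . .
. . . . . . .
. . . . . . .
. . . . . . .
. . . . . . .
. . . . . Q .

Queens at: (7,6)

Row 1: attacked by (7,6)→{6}. Safe: 1, 2, 3, 4, 5, 7. Place at column 3.
Row 2: attacked by (1,3)→{2,3,4}; (7,6)→{1,6}. Safe: 5, 7. Place at column 7.
Row 3: attacked by (1,3)→{1,3,5}; (2,7)→{6,7}; (7,6)→{2,6}. Safe: 4. Place at column 4.
Row 4: attacked by (1,3)→{3,6}; (2,7)→{5,7}; (3,4)→{3,4,5}; (7,6)→{3,6}. Safe: 1, 2. Place at column 1.
Row 5: attacked by (1,3)→{3,7}; (2,7)→{4,7}; (3,4)→{2,4,6}; (4,1)→{1,2}; (7,6)→{4,6}. Safe: 5. Place at column 5.
Row 6: attacked by (1,3)→{3}; (2,7)→{3,7}; (3,4)→{1,4,7}; (4,1)→{1,3}; (5,5)→{4,5,6}; (7,6)→{5,6,7}. Safe: 2. Place at column 2.
Columns [3, 7, 4, 1, 5, 2, 6], r−c [-2, -5, -1, 3, 0, 4, 1], r+c [4, 9, 7, 5, 10, 8, 13] are all distinct, so no two queens attack.

(1,3) (2,7) (3,4) (4,1) (5,5) (6,2) (7,6)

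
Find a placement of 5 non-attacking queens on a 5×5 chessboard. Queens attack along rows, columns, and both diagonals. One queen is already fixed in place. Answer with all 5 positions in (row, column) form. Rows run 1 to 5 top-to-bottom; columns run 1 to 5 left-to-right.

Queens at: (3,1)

Row 1: attacked by (3,1)→{1,3}. Safe: 2, 4, 5. Place at column 5.
Row 2: attacked by (1,5)→{4,5}; (3,1)→{1,2}. Safe: 3. Place at column 3.
Row 4: attacked by (1,5)→{2,5}; (2,3)→{1,3,5}; (3,1)→{1,2}. Safe: 4. Place at column 4.
Row 5: attacked by (1,5)→{1,5}; (2,3)→{3}; (3,1)→{1,3}; (4,4)→{3,4,5}. Safe: 2. Place at column 2.
Columns [5, 3, 1, 4, 2], r−c [-4, -1, 2, 0, 3], r+c [6, 5, 4, 8, 7] are all distinct, so no two queens attack.

(1,5) (2,3) (3,1) (4,4) (5,2)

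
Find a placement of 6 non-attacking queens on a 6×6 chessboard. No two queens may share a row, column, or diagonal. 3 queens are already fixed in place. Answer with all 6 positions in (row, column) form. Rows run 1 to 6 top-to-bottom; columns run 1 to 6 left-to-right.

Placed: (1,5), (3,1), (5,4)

Row 2: attacked by (1,5)→{4,5,6}; (3,1)→{1,2}; (5,4)→{1,4}. Safe: 3. Place at column 3.
Row 4: attacked by (1,5)→{2,5}; (2,3)→{1,3,5}; (3,1)→{1,2}; (5,4)→{3,4,5}. Safe: 6. Place at column 6.
Row 6: attacked by (1,5)→{5}; (2,3)→{3}; (3,1)→{1,4}; (4,6)→{4,6}; (5,4)→{3,4,5}. Safe: 2. Place at column 2.
Columns [5, 3, 1, 6, 4, 2], r−c [-4, -1, 2, -2, 1, 4], r+c [6, 5, 4, 10, 9, 8] are all distinct, so no two queens attack.

(1,5) (2,3) (3,1) (4,6) (5,4) (6,2)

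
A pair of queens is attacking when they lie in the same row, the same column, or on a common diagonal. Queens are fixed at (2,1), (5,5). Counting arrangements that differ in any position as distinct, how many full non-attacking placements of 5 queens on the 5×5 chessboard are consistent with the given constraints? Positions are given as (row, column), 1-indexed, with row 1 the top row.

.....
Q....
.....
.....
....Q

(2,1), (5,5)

1

Branch on row 1: col 3 → 1; col 4 → 0.
Sum: 1 + 0 = 1.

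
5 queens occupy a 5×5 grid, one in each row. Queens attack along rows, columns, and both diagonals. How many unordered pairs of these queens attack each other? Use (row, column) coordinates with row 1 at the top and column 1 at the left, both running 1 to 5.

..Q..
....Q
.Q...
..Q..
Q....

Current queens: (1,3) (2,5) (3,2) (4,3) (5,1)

3

Same column: (1,3)–(4,3) (column 3).
Same diagonal: (2,5)–(4,3) (|2−4| = |5−3| = 2); (3,2)–(4,3) (|3−4| = |2−3| = 1).
Total attacking pairs: 3.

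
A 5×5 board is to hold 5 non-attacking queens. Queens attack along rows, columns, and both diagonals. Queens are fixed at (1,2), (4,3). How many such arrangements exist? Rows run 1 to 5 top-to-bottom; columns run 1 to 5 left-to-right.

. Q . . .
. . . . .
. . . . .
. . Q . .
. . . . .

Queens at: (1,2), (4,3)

Branch on row 2: col 4 → 1.
Sum: 1 = 1.

1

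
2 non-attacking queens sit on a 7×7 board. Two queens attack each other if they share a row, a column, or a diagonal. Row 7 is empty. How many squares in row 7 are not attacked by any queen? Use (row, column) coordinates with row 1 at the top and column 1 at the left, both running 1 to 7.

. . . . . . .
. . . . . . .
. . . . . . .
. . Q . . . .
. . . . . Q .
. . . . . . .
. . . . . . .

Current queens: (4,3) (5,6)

(4,3) attacks row 7 at column 3 and diagonals 6.
(5,6) attacks row 7 at column 6 and diagonals 4.
Attacked columns: {3, 4, 6}. Safe: {1, 2, 5, 7}.

4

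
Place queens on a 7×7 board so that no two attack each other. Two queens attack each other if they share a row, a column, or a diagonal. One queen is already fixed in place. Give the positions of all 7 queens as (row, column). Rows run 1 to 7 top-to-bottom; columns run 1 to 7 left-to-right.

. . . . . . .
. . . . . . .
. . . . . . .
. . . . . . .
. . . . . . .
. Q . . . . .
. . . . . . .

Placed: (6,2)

(1,5) (2,3) (3,1) (4,6) (5,4) (6,2) (7,7)

Row 1: attacked by (6,2)→{2,7}. Safe: 1, 3, 4, 5, 6. Place at column 5.
Row 2: attacked by (1,5)→{4,5,6}; (6,2)→{2,6}. Safe: 1, 3, 7. Place at column 3.
Row 3: attacked by (1,5)→{3,5,7}; (2,3)→{2,3,4}; (6,2)→{2,5}. Safe: 1, 6. Place at column 1.
Row 4: attacked by (1,5)→{2,5}; (2,3)→{1,3,5}; (3,1)→{1,2}; (6,2)→{2,4}. Safe: 6, 7. Place at column 6.
Row 5: attacked by (1,5)→{1,5}; (2,3)→{3,6}; (3,1)→{1,3}; (4,6)→{5,6,7}; (6,2)→{1,2,3}. Safe: 4. Place at column 4.
Row 7: attacked by (1,5)→{5}; (2,3)→{3}; (3,1)→{1,5}; (4,6)→{3,6}; (5,4)→{2,4,6}; (6,2)→{1,2,3}. Safe: 7. Place at column 7.
Columns [5, 3, 1, 6, 4, 2, 7], r−c [-4, -1, 2, -2, 1, 4, 0], r+c [6, 5, 4, 10, 9, 8, 14] are all distinct, so no two queens attack.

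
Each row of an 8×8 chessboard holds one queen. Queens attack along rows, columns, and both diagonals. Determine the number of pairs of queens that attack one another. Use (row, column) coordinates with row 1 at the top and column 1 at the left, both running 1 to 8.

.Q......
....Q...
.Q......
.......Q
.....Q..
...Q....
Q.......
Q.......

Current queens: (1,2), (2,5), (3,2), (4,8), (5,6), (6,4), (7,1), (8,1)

Same column: (1,2)–(3,2) (column 2); (7,1)–(8,1) (column 1).
Same diagonal: (1,2)–(5,6) (|1−5| = |2−6| = 4).
Total attacking pairs: 3.

3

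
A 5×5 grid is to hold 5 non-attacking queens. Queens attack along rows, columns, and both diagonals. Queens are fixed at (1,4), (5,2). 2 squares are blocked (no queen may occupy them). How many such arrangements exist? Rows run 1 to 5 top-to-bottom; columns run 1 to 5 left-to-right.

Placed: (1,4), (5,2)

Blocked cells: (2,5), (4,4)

1

Branch on row 2: col 1 → 1.
Sum: 1 = 1.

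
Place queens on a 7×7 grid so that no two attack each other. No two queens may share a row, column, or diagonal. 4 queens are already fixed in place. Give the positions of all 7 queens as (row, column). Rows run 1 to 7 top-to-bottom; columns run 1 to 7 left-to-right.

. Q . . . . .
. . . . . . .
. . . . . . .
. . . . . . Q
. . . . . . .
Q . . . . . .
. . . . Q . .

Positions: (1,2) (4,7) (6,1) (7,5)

Row 2: attacked by (1,2)→{1,2,3}; (4,7)→{5,7}; (6,1)→{1,5}; (7,5)→{5}. Safe: 4, 6. Place at column 6.
Row 3: attacked by (1,2)→{2,4}; (2,6)→{5,6,7}; (4,7)→{6,7}; (6,1)→{1,4}; (7,5)→{1,5}. Safe: 3. Place at column 3.
Row 5: attacked by (1,2)→{2,6}; (2,6)→{3,6}; (3,3)→{1,3,5}; (4,7)→{6,7}; (6,1)→{1,2}; (7,5)→{3,5,7}. Safe: 4. Place at column 4.
Columns [2, 6, 3, 7, 4, 1, 5], r−c [-1, -4, 0, -3, 1, 5, 2], r+c [3, 8, 6, 11, 9, 7, 12] are all distinct, so no two queens attack.

(1,2) (2,6) (3,3) (4,7) (5,4) (6,1) (7,5)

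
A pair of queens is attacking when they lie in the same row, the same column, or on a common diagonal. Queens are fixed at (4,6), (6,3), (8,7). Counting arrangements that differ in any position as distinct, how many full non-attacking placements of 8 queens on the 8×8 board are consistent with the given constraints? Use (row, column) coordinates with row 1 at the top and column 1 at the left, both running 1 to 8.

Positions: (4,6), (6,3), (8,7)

2

Branch on row 1: col 1 → 0; col 2 → 0; col 4 → 1; col 5 → 1.
Sum: 0 + 0 + 1 + 1 = 2.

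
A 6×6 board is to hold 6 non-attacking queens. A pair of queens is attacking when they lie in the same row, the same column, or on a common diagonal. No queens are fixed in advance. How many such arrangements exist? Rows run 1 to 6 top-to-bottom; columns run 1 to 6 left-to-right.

4

Branch on row 1: col 1 → 0; col 2 → 1; col 3 → 1; col 4 → 1; col 5 → 1; col 6 → 0.
Sum: 0 + 1 + 1 + 1 + 1 + 0 = 4.
(This is the classic 6-queens count.)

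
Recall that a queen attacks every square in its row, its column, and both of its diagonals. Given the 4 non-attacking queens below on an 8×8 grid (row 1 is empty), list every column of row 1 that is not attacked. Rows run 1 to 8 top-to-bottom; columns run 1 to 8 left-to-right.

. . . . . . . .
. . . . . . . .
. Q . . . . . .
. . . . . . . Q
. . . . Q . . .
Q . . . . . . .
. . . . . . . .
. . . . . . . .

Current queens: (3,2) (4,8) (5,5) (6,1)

columns 3, 7

(3,2) attacks row 1 at column 2 and diagonals 4.
(4,8) attacks row 1 at column 8 and diagonals 5.
(5,5) attacks row 1 at column 5 and diagonals 1.
(6,1) attacks row 1 at column 1 and diagonals 6.
Attacked columns: {1, 2, 4, 5, 6, 8}. Safe: {3, 7}.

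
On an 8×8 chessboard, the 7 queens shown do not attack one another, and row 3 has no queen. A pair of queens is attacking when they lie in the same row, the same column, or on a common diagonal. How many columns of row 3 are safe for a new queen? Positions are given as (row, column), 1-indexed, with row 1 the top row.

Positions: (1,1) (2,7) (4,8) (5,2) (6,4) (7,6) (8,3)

(1,1) attacks row 3 at column 1 and diagonals 3.
(2,7) attacks row 3 at column 7 and diagonals 6, 8.
(4,8) attacks row 3 at column 8 and diagonals 7.
(5,2) attacks row 3 at column 2 and diagonals 4.
(6,4) attacks row 3 at column 4 and diagonals 1, 7.
(7,6) attacks row 3 at column 6 and diagonals 2.
(8,3) attacks row 3 at column 3 and diagonals 8.
Attacked columns: {1, 2, 3, 4, 6, 7, 8}. Safe: {5}.

1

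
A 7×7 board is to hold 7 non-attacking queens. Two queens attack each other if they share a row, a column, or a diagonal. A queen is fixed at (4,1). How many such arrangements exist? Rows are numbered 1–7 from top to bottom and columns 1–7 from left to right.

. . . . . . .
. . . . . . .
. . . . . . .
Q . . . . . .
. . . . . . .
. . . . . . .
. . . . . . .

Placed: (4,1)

6

Branch on row 1: col 2 → 2; col 3 → 1; col 5 → 0; col 6 → 2; col 7 → 1.
Sum: 2 + 1 + 0 + 2 + 1 = 6.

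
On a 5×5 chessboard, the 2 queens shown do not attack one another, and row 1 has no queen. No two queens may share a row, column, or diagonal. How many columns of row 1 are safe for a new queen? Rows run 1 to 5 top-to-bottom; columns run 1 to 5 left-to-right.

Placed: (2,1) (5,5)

(2,1) attacks row 1 at column 1 and diagonals 2.
(5,5) attacks row 1 at column 5 and diagonals 1.
Attacked columns: {1, 2, 5}. Safe: {3, 4}.

2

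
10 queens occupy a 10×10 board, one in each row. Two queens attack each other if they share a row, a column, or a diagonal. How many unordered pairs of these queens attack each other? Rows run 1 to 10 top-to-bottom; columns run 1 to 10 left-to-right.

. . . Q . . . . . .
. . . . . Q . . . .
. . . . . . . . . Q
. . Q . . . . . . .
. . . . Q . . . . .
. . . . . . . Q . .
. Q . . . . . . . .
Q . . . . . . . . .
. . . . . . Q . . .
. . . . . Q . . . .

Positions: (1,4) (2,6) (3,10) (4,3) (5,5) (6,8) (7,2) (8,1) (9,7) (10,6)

3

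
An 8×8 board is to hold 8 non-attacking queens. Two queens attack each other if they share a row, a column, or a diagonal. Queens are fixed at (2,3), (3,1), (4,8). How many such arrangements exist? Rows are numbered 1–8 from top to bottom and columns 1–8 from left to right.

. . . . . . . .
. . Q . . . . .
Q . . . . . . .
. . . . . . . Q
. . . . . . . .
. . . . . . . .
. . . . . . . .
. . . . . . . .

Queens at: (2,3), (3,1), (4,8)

Branch on row 1: col 6 → 2; col 7 → 0.
Sum: 2 + 0 = 2.

2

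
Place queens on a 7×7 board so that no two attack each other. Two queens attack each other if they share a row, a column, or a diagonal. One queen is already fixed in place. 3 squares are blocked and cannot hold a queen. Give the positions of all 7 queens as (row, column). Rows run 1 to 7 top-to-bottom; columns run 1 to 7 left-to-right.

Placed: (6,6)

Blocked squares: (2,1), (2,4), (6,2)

Row 1: attacked by (6,6)→{1,6}. Safe: 2, 3, 4, 5, 7. Place at column 3.
Row 2: attacked by (1,3)→{2,3,4}; (6,6)→{2,6}. Blocked: 1,4. Safe: 5, 7. Place at column 5.
Row 3: attacked by (1,3)→{1,3,5}; (2,5)→{4,5,6}; (6,6)→{3,6}. Safe: 2, 7. Place at column 7.
Row 4: attacked by (1,3)→{3,6}; (2,5)→{3,5,7}; (3,7)→{6,7}; (6,6)→{4,6}. Safe: 1, 2. Place at column 2.
Row 5: attacked by (1,3)→{3,7}; (2,5)→{2,5}; (3,7)→{5,7}; (4,2)→{1,2,3}; (6,6)→{5,6,7}. Safe: 4. Place at column 4.
Row 7: attacked by (1,3)→{3}; (2,5)→{5}; (3,7)→{3,7}; (4,2)→{2,5}; (5,4)→{2,4,6}; (6,6)→{5,6,7}. Safe: 1. Place at column 1.
Columns [3, 5, 7, 2, 4, 6, 1], r−c [-2, -3, -4, 2, 1, 0, 6], r+c [4, 7, 10, 6, 9, 12, 8] are all distinct, so no two queens attack.

(1,3) (2,5) (3,7) (4,2) (5,4) (6,6) (7,1)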